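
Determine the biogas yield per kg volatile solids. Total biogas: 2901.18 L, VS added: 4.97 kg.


Y = V / VS
= 2901.18 / 4.97
= 583.7384 L/kg VS

583.7384 L/kg VS


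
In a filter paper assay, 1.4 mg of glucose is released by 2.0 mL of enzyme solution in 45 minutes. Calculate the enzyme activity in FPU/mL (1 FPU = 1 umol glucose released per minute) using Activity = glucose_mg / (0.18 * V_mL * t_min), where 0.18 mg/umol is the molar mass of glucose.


Activity = glucose_mg / (0.18 mg/umol * V_mL * t_min)
= 1.4 / (0.18 * 2.0 * 45)
= 0.0864 FPU/mL

0.0864 FPU/mL


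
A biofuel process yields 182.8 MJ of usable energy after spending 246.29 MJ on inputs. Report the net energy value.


NEV = E_out - E_in
= 182.8 - 246.29
= -63.4900 MJ

-63.4900 MJ


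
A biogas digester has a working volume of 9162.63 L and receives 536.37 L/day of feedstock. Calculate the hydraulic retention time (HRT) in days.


HRT = V / Q
= 9162.63 / 536.37
= 17.0827 days

17.0827 days


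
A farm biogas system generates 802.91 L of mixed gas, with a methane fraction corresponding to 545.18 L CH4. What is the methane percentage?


CH4% = V_CH4 / V_total * 100
= 545.18 / 802.91 * 100
= 67.9005%

67.9005%


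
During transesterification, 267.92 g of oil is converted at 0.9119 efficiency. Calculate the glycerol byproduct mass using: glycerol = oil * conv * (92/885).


glycerol = oil * conv * (92/885)
= 267.92 * 0.9119 * 92 / 885
= 25.3978 g

25.3978 g


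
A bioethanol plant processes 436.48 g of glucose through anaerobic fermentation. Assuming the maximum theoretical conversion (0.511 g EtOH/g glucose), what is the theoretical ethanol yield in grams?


Theoretical ethanol yield: m_EtOH = 0.511 * m_glucose
m_EtOH = 0.511 * 436.48 = 223.0413 g

223.0413 g


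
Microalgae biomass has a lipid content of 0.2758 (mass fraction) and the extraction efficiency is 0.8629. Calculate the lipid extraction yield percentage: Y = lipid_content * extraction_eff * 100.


Y = lipid_content * extraction_eff * 100
= 0.2758 * 0.8629 * 100
= 23.7988%

23.7988%


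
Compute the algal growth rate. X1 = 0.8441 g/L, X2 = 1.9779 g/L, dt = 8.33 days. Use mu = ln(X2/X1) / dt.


mu = ln(X2/X1) / dt
= ln(1.9779/0.8441) / 8.33
= 0.1022 per day

0.1022 per day


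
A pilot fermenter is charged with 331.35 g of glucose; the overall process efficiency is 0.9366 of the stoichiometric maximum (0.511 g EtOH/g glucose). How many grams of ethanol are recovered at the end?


Actual ethanol: m = 0.511 * 331.35 * 0.9366
m = 158.5850 g

158.5850 g


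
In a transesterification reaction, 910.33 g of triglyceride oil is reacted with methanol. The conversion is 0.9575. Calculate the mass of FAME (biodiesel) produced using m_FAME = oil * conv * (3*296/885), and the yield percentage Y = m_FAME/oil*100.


m_FAME = oil * conv * (3 * 296 / 885) = oil * conv * (888/885)
= 910.33 * 0.9575 * 888 / 885
= 874.5957 g
Y = m_FAME / oil * 100 = conv * (888/885) * 100
= 0.9575 * 888 / 885 * 100
= 96.07%

874.5957 g FAME; Y = 96.07%


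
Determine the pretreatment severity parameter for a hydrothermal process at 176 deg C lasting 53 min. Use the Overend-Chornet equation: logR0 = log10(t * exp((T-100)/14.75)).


logR0 = log10(t * exp((T - 100) / 14.75))
= log10(53 * exp((176 - 100) / 14.75))
= 3.9620

3.9620


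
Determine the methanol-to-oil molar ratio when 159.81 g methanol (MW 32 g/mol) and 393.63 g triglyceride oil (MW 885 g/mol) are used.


Molar ratio = n_MeOH / n_oil = (MeOH/32) / (oil/885) = (MeOH * 885) / (32 * oil)
= (159.81 * 885) / (32 * 393.63)
= 11.2282

11.2282


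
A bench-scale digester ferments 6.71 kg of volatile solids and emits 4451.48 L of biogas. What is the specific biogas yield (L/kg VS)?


Y = V / VS
= 4451.48 / 6.71
= 663.4098 L/kg VS

663.4098 L/kg VS


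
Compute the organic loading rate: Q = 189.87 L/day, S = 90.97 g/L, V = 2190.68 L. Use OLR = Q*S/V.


OLR = Q * S / V
= 189.87 * 90.97 / 2190.68
= 7.8845 g/L/day

7.8845 g/L/day


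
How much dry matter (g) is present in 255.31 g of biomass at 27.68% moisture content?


Wd = Ww * (1 - MC/100)
= 255.31 * (1 - 27.68/100)
= 184.6402 g

184.6402 g


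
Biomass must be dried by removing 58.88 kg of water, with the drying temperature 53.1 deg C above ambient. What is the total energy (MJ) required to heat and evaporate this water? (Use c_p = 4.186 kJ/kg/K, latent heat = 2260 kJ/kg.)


E = m_water * (4.186 * dT + 2260) / 1000
= 58.88 * (4.186 * 53.1 + 2260) / 1000
= 146.1564 MJ

146.1564 MJ


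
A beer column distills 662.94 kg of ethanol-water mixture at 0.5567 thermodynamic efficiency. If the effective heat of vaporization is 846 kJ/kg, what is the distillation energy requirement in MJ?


E = m * 846 / (eta * 1000)
= 662.94 * 846 / (0.5567 * 1000)
= 1007.4497 MJ

1007.4497 MJ


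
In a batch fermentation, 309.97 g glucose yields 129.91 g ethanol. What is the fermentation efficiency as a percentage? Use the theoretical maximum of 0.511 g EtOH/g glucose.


Fermentation efficiency = (actual / (0.511 * glucose)) * 100
= (129.91 / (0.511 * 309.97)) * 100
= 82.0166%

82.0166%


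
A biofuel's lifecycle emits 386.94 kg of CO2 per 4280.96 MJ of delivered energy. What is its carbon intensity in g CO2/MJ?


CI = CO2 * 1000 / E
= 386.94 * 1000 / 4280.96
= 90.3863 g CO2/MJ

90.3863 g CO2/MJ


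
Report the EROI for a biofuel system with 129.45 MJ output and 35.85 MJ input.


EROI = E_out / E_in
= 129.45 / 35.85
= 3.6109

3.6109


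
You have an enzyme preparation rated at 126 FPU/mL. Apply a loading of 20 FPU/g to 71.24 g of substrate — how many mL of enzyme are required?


V = dosage * m_sub / activity
V = 20 * 71.24 / 126
V = 11.3079 mL

11.3079 mL


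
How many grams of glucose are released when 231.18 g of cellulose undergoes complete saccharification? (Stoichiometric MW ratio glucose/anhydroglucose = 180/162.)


glucose = cellulose * 180/162
= 231.18 * 180/162
= 256.8667 g

256.8667 g


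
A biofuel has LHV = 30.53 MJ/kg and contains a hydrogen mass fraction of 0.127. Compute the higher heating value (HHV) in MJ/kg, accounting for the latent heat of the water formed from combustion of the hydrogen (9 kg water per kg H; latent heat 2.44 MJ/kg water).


HHV = LHV + H_frac * 9 * 2.44
= 30.53 + 0.127 * 9 * 2.44
= 33.3189 MJ/kg

33.3189 MJ/kg


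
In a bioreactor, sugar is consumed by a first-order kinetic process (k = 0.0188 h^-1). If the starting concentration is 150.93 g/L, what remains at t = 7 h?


S = S0 * exp(-k * t)
S = 150.93 * exp(-0.0188 * 7)
S = 132.3191 g/L

132.3191 g/L


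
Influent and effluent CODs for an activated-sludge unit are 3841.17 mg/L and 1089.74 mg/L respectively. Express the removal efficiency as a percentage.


eta = (COD_in - COD_out) / COD_in * 100
= (3841.17 - 1089.74) / 3841.17 * 100
= 71.6300%

71.6300%


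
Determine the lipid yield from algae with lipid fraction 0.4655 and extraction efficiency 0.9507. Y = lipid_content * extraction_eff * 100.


Y = lipid_content * extraction_eff * 100
= 0.4655 * 0.9507 * 100
= 44.2551%

44.2551%


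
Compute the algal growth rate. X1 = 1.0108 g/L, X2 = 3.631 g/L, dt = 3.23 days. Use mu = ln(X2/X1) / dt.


mu = ln(X2/X1) / dt
= ln(3.631/1.0108) / 3.23
= 0.3959 per day

0.3959 per day


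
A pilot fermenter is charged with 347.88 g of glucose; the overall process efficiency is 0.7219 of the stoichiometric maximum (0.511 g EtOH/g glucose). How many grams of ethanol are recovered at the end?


Actual ethanol: m = 0.511 * 347.88 * 0.7219
m = 128.3298 g

128.3298 g


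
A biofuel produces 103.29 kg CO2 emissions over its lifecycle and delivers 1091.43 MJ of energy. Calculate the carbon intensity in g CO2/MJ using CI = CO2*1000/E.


CI = CO2 * 1000 / E
= 103.29 * 1000 / 1091.43
= 94.6373 g CO2/MJ

94.6373 g CO2/MJ


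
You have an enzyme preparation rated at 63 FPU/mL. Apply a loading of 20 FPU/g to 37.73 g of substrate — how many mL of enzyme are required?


V = dosage * m_sub / activity
V = 20 * 37.73 / 63
V = 11.9778 mL

11.9778 mL


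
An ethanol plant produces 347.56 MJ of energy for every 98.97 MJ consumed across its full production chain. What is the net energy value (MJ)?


NEV = E_out - E_in
= 347.56 - 98.97
= 248.5900 MJ

248.5900 MJ


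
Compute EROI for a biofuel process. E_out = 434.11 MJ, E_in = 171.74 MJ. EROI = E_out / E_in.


EROI = E_out / E_in
= 434.11 / 171.74
= 2.5277

2.5277


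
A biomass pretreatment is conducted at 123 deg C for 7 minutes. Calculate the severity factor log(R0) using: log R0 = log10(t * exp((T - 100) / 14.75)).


logR0 = log10(t * exp((T - 100) / 14.75))
= log10(7 * exp((123 - 100) / 14.75))
= 1.5223

1.5223


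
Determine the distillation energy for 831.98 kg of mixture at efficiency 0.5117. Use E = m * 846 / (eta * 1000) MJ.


E = m * 846 / (eta * 1000)
= 831.98 * 846 / (0.5117 * 1000)
= 1375.5229 MJ

1375.5229 MJ


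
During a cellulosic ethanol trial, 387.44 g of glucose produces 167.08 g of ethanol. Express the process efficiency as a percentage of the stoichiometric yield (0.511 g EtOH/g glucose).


Fermentation efficiency = (actual / (0.511 * glucose)) * 100
= (167.08 / (0.511 * 387.44)) * 100
= 84.3916%

84.3916%


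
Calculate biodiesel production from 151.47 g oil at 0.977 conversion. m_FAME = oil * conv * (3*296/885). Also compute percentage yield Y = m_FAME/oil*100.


m_FAME = oil * conv * (3 * 296 / 885) = oil * conv * (888/885)
= 151.47 * 0.977 * 888 / 885
= 148.4878 g
Y = m_FAME / oil * 100 = conv * (888/885) * 100
= 0.977 * 888 / 885 * 100
= 98.03%

148.4878 g FAME; Y = 98.03%


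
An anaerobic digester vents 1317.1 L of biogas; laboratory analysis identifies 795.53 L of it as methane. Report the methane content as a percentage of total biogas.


CH4% = V_CH4 / V_total * 100
= 795.53 / 1317.1 * 100
= 60.4001%

60.4001%


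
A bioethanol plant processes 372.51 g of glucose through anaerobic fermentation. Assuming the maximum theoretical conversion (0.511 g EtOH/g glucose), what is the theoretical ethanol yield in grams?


Theoretical ethanol yield: m_EtOH = 0.511 * m_glucose
m_EtOH = 0.511 * 372.51 = 190.3526 g

190.3526 g


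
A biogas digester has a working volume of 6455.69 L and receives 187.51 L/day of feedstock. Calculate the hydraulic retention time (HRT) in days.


HRT = V / Q
= 6455.69 / 187.51
= 34.4285 days

34.4285 days


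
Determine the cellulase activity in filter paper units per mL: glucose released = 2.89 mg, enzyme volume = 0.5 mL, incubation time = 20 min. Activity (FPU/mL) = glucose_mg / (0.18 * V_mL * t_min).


Activity = glucose_mg / (0.18 mg/umol * V_mL * t_min)
= 2.89 / (0.18 * 0.5 * 20)
= 1.6056 FPU/mL

1.6056 FPU/mL


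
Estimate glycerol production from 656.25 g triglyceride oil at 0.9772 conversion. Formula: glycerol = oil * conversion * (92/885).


glycerol = oil * conv * (92/885)
= 656.25 * 0.9772 * 92 / 885
= 66.6649 g

66.6649 g


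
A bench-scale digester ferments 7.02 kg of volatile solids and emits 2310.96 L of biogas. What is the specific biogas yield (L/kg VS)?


Y = V / VS
= 2310.96 / 7.02
= 329.1966 L/kg VS

329.1966 L/kg VS


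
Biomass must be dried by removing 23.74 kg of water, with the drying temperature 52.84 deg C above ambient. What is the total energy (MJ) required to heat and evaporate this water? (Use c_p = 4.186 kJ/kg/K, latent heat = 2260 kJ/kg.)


E = m_water * (4.186 * dT + 2260) / 1000
= 23.74 * (4.186 * 52.84 + 2260) / 1000
= 58.9034 MJ

58.9034 MJ


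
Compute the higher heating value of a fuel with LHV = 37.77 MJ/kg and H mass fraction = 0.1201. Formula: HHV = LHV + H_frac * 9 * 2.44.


HHV = LHV + H_frac * 9 * 2.44
= 37.77 + 0.1201 * 9 * 2.44
= 40.4074 MJ/kg

40.4074 MJ/kg


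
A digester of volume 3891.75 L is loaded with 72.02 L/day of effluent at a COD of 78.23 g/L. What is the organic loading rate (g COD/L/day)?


OLR = Q * S / V
= 72.02 * 78.23 / 3891.75
= 1.4477 g/L/day

1.4477 g/L/day


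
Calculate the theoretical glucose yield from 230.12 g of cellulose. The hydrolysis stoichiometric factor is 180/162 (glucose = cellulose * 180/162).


glucose = cellulose * 180/162
= 230.12 * 180/162
= 255.6889 g

255.6889 g


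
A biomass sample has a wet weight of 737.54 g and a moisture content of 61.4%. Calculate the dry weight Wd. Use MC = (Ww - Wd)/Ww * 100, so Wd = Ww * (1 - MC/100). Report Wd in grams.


Wd = Ww * (1 - MC/100)
= 737.54 * (1 - 61.4/100)
= 284.6904 g

284.6904 g


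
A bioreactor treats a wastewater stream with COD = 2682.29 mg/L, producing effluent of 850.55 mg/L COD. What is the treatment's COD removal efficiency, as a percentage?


eta = (COD_in - COD_out) / COD_in * 100
= (2682.29 - 850.55) / 2682.29 * 100
= 68.2902%

68.2902%


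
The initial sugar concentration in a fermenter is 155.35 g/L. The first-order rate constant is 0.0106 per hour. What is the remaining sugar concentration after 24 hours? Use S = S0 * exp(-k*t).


S = S0 * exp(-k * t)
S = 155.35 * exp(-0.0106 * 24)
S = 120.4555 g/L

120.4555 g/L


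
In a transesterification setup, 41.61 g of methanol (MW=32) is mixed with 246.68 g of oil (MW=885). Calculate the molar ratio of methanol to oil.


Molar ratio = n_MeOH / n_oil = (MeOH/32) / (oil/885) = (MeOH * 885) / (32 * oil)
= (41.61 * 885) / (32 * 246.68)
= 4.6651

4.6651


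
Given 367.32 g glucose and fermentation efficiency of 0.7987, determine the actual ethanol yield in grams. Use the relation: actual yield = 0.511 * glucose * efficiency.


Actual ethanol: m = 0.511 * 367.32 * 0.7987
m = 149.9164 g

149.9164 g


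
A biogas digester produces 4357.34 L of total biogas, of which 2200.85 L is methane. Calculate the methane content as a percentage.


CH4% = V_CH4 / V_total * 100
= 2200.85 / 4357.34 * 100
= 50.5090%

50.5090%


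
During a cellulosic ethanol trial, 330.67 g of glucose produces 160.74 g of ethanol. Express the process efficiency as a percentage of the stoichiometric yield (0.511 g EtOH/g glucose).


Fermentation efficiency = (actual / (0.511 * glucose)) * 100
= (160.74 / (0.511 * 330.67)) * 100
= 95.1280%

95.1280%


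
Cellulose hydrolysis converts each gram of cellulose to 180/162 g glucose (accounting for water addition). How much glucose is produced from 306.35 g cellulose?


glucose = cellulose * 180/162
= 306.35 * 180/162
= 340.3889 g

340.3889 g


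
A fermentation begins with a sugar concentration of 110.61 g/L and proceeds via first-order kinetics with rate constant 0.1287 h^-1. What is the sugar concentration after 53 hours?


S = S0 * exp(-k * t)
S = 110.61 * exp(-0.1287 * 53)
S = 0.1206 g/L

0.1206 g/L


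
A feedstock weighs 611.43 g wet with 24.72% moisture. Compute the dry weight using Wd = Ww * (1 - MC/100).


Wd = Ww * (1 - MC/100)
= 611.43 * (1 - 24.72/100)
= 460.2845 g

460.2845 g


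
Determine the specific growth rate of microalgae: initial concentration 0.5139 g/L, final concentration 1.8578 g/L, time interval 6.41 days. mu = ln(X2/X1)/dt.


mu = ln(X2/X1) / dt
= ln(1.8578/0.5139) / 6.41
= 0.2005 per day

0.2005 per day


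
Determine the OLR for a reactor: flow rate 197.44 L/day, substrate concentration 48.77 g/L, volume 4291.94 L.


OLR = Q * S / V
= 197.44 * 48.77 / 4291.94
= 2.2435 g/L/day

2.2435 g/L/day


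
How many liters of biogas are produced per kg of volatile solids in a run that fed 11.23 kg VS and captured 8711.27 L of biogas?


Y = V / VS
= 8711.27 / 11.23
= 775.7142 L/kg VS

775.7142 L/kg VS


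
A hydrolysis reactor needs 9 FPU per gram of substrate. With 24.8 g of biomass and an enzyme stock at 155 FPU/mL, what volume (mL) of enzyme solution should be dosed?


V = dosage * m_sub / activity
V = 9 * 24.8 / 155
V = 1.4400 mL

1.4400 mL


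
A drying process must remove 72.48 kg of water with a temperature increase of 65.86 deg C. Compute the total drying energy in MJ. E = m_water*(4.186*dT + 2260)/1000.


E = m_water * (4.186 * dT + 2260) / 1000
= 72.48 * (4.186 * 65.86 + 2260) / 1000
= 183.7868 MJ

183.7868 MJ


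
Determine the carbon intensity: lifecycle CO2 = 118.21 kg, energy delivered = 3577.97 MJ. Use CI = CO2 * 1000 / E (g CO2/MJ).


CI = CO2 * 1000 / E
= 118.21 * 1000 / 3577.97
= 33.0383 g CO2/MJ

33.0383 g CO2/MJ


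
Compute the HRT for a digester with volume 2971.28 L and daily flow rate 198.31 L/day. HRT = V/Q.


HRT = V / Q
= 2971.28 / 198.31
= 14.9830 days

14.9830 days


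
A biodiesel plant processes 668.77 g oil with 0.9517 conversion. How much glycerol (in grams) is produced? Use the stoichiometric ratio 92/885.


glycerol = oil * conv * (92/885)
= 668.77 * 0.9517 * 92 / 885
= 66.1639 g

66.1639 g


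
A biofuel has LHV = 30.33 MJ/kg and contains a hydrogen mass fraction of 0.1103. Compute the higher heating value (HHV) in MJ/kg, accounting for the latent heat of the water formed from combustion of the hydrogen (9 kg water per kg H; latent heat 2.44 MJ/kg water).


HHV = LHV + H_frac * 9 * 2.44
= 30.33 + 0.1103 * 9 * 2.44
= 32.7522 MJ/kg

32.7522 MJ/kg


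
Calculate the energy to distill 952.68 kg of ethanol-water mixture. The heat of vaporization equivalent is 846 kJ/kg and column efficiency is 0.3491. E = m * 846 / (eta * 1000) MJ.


E = m * 846 / (eta * 1000)
= 952.68 * 846 / (0.3491 * 1000)
= 2308.7003 MJ

2308.7003 MJ


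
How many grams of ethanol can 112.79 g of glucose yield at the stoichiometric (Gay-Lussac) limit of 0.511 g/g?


Theoretical ethanol yield: m_EtOH = 0.511 * m_glucose
m_EtOH = 0.511 * 112.79 = 57.6357 g

57.6357 g


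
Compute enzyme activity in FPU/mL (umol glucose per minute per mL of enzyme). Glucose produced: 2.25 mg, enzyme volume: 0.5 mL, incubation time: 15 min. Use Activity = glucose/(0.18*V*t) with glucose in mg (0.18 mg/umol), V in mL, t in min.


Activity = glucose_mg / (0.18 mg/umol * V_mL * t_min)
= 2.25 / (0.18 * 0.5 * 15)
= 1.6667 FPU/mL

1.6667 FPU/mL


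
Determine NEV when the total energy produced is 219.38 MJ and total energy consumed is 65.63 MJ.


NEV = E_out - E_in
= 219.38 - 65.63
= 153.7500 MJ

153.7500 MJ


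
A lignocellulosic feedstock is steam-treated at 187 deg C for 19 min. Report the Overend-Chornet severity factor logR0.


logR0 = log10(t * exp((T - 100) / 14.75))
= log10(19 * exp((187 - 100) / 14.75))
= 3.8404

3.8404


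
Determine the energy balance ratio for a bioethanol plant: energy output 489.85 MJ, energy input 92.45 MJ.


EROI = E_out / E_in
= 489.85 / 92.45
= 5.2985

5.2985


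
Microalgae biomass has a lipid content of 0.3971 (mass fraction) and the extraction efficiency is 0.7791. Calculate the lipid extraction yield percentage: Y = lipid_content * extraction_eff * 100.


Y = lipid_content * extraction_eff * 100
= 0.3971 * 0.7791 * 100
= 30.9381%

30.9381%


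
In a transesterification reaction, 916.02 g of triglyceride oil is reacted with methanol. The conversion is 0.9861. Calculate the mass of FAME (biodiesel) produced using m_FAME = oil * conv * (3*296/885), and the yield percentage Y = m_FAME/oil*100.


m_FAME = oil * conv * (3 * 296 / 885) = oil * conv * (888/885)
= 916.02 * 0.9861 * 888 / 885
= 906.3493 g
Y = m_FAME / oil * 100 = conv * (888/885) * 100
= 0.9861 * 888 / 885 * 100
= 98.94%

906.3493 g FAME; Y = 98.94%


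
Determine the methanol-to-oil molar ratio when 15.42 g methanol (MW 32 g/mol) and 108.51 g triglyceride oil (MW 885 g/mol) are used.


Molar ratio = n_MeOH / n_oil = (MeOH/32) / (oil/885) = (MeOH * 885) / (32 * oil)
= (15.42 * 885) / (32 * 108.51)
= 3.9301

3.9301


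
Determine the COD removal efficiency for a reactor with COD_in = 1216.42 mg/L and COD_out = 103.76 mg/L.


eta = (COD_in - COD_out) / COD_in * 100
= (1216.42 - 103.76) / 1216.42 * 100
= 91.4701%

91.4701%


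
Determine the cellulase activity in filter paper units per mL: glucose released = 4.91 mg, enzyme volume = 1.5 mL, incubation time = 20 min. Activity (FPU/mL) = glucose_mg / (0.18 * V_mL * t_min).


Activity = glucose_mg / (0.18 mg/umol * V_mL * t_min)
= 4.91 / (0.18 * 1.5 * 20)
= 0.9093 FPU/mL

0.9093 FPU/mL


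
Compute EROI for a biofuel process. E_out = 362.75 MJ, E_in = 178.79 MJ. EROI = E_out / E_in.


EROI = E_out / E_in
= 362.75 / 178.79
= 2.0289

2.0289


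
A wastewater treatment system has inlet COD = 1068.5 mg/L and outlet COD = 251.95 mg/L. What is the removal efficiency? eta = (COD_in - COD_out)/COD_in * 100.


eta = (COD_in - COD_out) / COD_in * 100
= (1068.5 - 251.95) / 1068.5 * 100
= 76.4202%

76.4202%


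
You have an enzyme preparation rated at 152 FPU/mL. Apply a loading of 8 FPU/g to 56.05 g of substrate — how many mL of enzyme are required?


V = dosage * m_sub / activity
V = 8 * 56.05 / 152
V = 2.9500 mL

2.9500 mL


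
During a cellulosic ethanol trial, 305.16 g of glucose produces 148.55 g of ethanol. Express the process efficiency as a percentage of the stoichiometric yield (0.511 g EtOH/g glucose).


Fermentation efficiency = (actual / (0.511 * glucose)) * 100
= (148.55 / (0.511 * 305.16)) * 100
= 95.2630%

95.2630%


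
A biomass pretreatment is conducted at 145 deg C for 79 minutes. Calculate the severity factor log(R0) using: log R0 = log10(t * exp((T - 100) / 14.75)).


logR0 = log10(t * exp((T - 100) / 14.75))
= log10(79 * exp((145 - 100) / 14.75))
= 3.2226

3.2226


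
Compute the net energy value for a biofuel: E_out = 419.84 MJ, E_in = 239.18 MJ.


NEV = E_out - E_in
= 419.84 - 239.18
= 180.6600 MJ

180.6600 MJ


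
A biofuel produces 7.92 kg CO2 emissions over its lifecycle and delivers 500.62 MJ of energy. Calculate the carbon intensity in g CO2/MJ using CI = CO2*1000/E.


CI = CO2 * 1000 / E
= 7.92 * 1000 / 500.62
= 15.8204 g CO2/MJ

15.8204 g CO2/MJ


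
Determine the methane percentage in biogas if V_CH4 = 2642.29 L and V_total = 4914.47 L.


CH4% = V_CH4 / V_total * 100
= 2642.29 / 4914.47 * 100
= 53.7655%

53.7655%


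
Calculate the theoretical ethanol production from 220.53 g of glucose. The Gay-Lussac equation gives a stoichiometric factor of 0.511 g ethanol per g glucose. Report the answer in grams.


Theoretical ethanol yield: m_EtOH = 0.511 * m_glucose
m_EtOH = 0.511 * 220.53 = 112.6908 g

112.6908 g


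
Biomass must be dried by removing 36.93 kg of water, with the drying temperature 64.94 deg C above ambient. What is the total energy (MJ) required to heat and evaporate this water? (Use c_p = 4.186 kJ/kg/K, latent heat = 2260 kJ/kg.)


E = m_water * (4.186 * dT + 2260) / 1000
= 36.93 * (4.186 * 64.94 + 2260) / 1000
= 93.5008 MJ

93.5008 MJ


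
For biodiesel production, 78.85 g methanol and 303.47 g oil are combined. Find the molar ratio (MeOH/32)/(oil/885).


Molar ratio = n_MeOH / n_oil = (MeOH/32) / (oil/885) = (MeOH * 885) / (32 * oil)
= (78.85 * 885) / (32 * 303.47)
= 7.1859

7.1859


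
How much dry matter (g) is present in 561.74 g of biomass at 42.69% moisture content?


Wd = Ww * (1 - MC/100)
= 561.74 * (1 - 42.69/100)
= 321.9332 g

321.9332 g


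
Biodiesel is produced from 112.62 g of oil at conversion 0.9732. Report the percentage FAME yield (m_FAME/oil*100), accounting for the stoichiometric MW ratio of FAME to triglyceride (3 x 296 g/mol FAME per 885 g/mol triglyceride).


m_FAME = oil * conv * (3 * 296 / 885) = oil * conv * (888/885)
= 112.62 * 0.9732 * 888 / 885
= 109.9733 g
Y = m_FAME / oil * 100 = conv * (888/885) * 100
= 0.9732 * 888 / 885 * 100
= 97.65%

97.65%


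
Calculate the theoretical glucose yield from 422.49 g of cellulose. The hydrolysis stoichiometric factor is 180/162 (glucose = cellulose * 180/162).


glucose = cellulose * 180/162
= 422.49 * 180/162
= 469.4333 g

469.4333 g


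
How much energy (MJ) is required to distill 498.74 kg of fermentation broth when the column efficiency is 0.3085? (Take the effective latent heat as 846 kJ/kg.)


E = m * 846 / (eta * 1000)
= 498.74 * 846 / (0.3085 * 1000)
= 1367.6954 MJ

1367.6954 MJ


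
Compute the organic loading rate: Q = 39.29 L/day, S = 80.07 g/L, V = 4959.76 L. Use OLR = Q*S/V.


OLR = Q * S / V
= 39.29 * 80.07 / 4959.76
= 0.6343 g/L/day

0.6343 g/L/day


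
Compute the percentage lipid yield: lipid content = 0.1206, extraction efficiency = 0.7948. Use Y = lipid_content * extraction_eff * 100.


Y = lipid_content * extraction_eff * 100
= 0.1206 * 0.7948 * 100
= 9.5853%

9.5853%


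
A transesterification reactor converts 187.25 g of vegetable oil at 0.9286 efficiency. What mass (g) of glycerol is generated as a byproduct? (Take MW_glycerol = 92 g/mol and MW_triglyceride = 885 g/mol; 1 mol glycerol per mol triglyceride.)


glycerol = oil * conv * (92/885)
= 187.25 * 0.9286 * 92 / 885
= 18.0757 g

18.0757 g


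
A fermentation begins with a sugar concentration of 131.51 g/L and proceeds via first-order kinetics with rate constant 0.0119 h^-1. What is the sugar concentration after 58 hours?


S = S0 * exp(-k * t)
S = 131.51 * exp(-0.0119 * 58)
S = 65.9491 g/L

65.9491 g/L


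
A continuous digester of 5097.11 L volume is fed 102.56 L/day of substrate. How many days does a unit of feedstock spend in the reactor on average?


HRT = V / Q
= 5097.11 / 102.56
= 49.6988 days

49.6988 days


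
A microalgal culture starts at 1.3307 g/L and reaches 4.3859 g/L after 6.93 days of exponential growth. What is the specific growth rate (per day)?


mu = ln(X2/X1) / dt
= ln(4.3859/1.3307) / 6.93
= 0.1721 per day

0.1721 per day


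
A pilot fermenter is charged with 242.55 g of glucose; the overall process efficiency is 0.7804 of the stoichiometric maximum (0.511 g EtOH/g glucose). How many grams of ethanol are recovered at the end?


Actual ethanol: m = 0.511 * 242.55 * 0.7804
m = 96.7252 g

96.7252 g


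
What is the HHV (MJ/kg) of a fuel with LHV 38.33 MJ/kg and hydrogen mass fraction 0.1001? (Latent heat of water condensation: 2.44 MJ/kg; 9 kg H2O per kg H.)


HHV = LHV + H_frac * 9 * 2.44
= 38.33 + 0.1001 * 9 * 2.44
= 40.5282 MJ/kg

40.5282 MJ/kg


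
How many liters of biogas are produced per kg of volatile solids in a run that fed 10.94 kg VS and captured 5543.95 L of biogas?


Y = V / VS
= 5543.95 / 10.94
= 506.7596 L/kg VS

506.7596 L/kg VS


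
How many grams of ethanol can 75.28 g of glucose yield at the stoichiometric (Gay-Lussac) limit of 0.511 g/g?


Theoretical ethanol yield: m_EtOH = 0.511 * m_glucose
m_EtOH = 0.511 * 75.28 = 38.4681 g

38.4681 g


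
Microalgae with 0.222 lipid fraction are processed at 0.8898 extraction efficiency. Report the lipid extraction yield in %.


Y = lipid_content * extraction_eff * 100
= 0.222 * 0.8898 * 100
= 19.7536%

19.7536%


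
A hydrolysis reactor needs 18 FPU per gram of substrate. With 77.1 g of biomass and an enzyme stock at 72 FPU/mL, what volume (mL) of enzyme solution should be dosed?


V = dosage * m_sub / activity
V = 18 * 77.1 / 72
V = 19.2750 mL

19.2750 mL


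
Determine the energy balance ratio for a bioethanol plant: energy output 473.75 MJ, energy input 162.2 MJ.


EROI = E_out / E_in
= 473.75 / 162.2
= 2.9208

2.9208


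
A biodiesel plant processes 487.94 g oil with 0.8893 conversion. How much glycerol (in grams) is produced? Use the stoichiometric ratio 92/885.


glycerol = oil * conv * (92/885)
= 487.94 * 0.8893 * 92 / 885
= 45.1086 g

45.1086 g


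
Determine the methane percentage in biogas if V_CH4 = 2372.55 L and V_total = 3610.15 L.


CH4% = V_CH4 / V_total * 100
= 2372.55 / 3610.15 * 100
= 65.7189%

65.7189%


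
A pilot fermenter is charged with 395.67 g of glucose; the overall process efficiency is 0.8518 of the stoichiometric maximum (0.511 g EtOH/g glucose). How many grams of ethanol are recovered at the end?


Actual ethanol: m = 0.511 * 395.67 * 0.8518
m = 172.2232 g

172.2232 g


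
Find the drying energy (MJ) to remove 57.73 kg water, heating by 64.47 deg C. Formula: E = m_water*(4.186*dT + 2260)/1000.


E = m_water * (4.186 * dT + 2260) / 1000
= 57.73 * (4.186 * 64.47 + 2260) / 1000
= 146.0495 MJ

146.0495 MJ


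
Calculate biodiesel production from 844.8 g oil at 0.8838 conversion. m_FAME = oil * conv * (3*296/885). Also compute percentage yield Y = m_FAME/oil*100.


m_FAME = oil * conv * (3 * 296 / 885) = oil * conv * (888/885)
= 844.8 * 0.8838 * 888 / 885
= 749.1652 g
Y = m_FAME / oil * 100 = conv * (888/885) * 100
= 0.8838 * 888 / 885 * 100
= 88.68%

749.1652 g FAME; Y = 88.68%


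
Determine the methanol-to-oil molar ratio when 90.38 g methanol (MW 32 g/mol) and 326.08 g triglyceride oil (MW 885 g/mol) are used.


Molar ratio = n_MeOH / n_oil = (MeOH/32) / (oil/885) = (MeOH * 885) / (32 * oil)
= (90.38 * 885) / (32 * 326.08)
= 7.6655

7.6655


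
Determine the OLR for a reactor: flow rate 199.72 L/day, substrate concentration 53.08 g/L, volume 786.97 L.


OLR = Q * S / V
= 199.72 * 53.08 / 786.97
= 13.4708 g/L/day

13.4708 g/L/day


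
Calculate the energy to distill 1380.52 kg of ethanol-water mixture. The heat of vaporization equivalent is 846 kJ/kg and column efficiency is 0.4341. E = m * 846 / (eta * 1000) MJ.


E = m * 846 / (eta * 1000)
= 1380.52 * 846 / (0.4341 * 1000)
= 2690.4398 MJ

2690.4398 MJ


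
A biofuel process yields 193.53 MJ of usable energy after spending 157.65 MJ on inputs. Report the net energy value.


NEV = E_out - E_in
= 193.53 - 157.65
= 35.8800 MJ

35.8800 MJ


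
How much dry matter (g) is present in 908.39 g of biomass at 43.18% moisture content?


Wd = Ww * (1 - MC/100)
= 908.39 * (1 - 43.18/100)
= 516.1472 g

516.1472 g


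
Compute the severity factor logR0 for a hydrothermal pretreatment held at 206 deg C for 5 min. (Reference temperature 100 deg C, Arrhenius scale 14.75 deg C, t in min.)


logR0 = log10(t * exp((T - 100) / 14.75))
= log10(5 * exp((206 - 100) / 14.75))
= 3.8200

3.8200


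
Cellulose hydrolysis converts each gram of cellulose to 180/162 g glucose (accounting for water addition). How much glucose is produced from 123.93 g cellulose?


glucose = cellulose * 180/162
= 123.93 * 180/162
= 137.7000 g

137.7000 g


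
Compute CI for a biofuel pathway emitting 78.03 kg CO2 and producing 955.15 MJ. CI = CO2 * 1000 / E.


CI = CO2 * 1000 / E
= 78.03 * 1000 / 955.15
= 81.6940 g CO2/MJ

81.6940 g CO2/MJ


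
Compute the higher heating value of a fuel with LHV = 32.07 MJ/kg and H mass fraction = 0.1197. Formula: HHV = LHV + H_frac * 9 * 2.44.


HHV = LHV + H_frac * 9 * 2.44
= 32.07 + 0.1197 * 9 * 2.44
= 34.6986 MJ/kg

34.6986 MJ/kg


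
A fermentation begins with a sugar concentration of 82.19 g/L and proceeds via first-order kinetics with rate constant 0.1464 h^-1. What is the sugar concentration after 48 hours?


S = S0 * exp(-k * t)
S = 82.19 * exp(-0.1464 * 48)
S = 0.0729 g/L

0.0729 g/L


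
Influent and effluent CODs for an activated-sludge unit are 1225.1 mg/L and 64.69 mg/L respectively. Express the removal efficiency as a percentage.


eta = (COD_in - COD_out) / COD_in * 100
= (1225.1 - 64.69) / 1225.1 * 100
= 94.7196%

94.7196%


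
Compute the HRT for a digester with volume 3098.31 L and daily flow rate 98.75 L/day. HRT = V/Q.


HRT = V / Q
= 3098.31 / 98.75
= 31.3753 days

31.3753 days


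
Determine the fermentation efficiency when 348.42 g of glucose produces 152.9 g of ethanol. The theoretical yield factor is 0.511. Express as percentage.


Fermentation efficiency = (actual / (0.511 * glucose)) * 100
= (152.9 / (0.511 * 348.42)) * 100
= 85.8783%

85.8783%


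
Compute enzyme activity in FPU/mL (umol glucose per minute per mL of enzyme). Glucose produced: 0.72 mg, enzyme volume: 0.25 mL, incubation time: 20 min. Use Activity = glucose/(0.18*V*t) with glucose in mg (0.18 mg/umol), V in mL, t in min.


Activity = glucose_mg / (0.18 mg/umol * V_mL * t_min)
= 0.72 / (0.18 * 0.25 * 20)
= 0.8000 FPU/mL

0.8000 FPU/mL


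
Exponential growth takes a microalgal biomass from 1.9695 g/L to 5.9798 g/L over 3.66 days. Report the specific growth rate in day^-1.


mu = ln(X2/X1) / dt
= ln(5.9798/1.9695) / 3.66
= 0.3034 per day

0.3034 per day


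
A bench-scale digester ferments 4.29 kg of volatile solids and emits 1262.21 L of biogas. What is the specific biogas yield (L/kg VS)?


Y = V / VS
= 1262.21 / 4.29
= 294.2214 L/kg VS

294.2214 L/kg VS


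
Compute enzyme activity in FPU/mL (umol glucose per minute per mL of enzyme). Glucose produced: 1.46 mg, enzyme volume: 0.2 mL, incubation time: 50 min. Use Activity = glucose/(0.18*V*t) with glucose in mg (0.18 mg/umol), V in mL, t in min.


Activity = glucose_mg / (0.18 mg/umol * V_mL * t_min)
= 1.46 / (0.18 * 0.2 * 50)
= 0.8111 FPU/mL

0.8111 FPU/mL


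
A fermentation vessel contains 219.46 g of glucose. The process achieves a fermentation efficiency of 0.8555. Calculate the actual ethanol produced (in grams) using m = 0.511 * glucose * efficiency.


Actual ethanol: m = 0.511 * 219.46 * 0.8555
m = 95.9392 g

95.9392 g


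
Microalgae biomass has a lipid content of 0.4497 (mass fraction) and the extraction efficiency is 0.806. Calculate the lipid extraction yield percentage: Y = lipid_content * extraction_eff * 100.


Y = lipid_content * extraction_eff * 100
= 0.4497 * 0.806 * 100
= 36.2458%

36.2458%


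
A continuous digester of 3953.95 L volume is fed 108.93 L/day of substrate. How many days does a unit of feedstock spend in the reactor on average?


HRT = V / Q
= 3953.95 / 108.93
= 36.2981 days

36.2981 days


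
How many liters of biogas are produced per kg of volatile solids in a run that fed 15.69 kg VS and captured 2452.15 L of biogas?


Y = V / VS
= 2452.15 / 15.69
= 156.2874 L/kg VS

156.2874 L/kg VS


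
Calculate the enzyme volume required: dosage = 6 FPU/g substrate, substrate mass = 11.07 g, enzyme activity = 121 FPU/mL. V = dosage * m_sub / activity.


V = dosage * m_sub / activity
V = 6 * 11.07 / 121
V = 0.5489 mL

0.5489 mL


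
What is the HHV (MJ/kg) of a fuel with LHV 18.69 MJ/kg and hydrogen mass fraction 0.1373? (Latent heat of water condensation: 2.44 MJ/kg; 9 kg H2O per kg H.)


HHV = LHV + H_frac * 9 * 2.44
= 18.69 + 0.1373 * 9 * 2.44
= 21.7051 MJ/kg

21.7051 MJ/kg


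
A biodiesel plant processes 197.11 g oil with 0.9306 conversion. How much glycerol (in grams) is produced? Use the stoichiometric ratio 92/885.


glycerol = oil * conv * (92/885)
= 197.11 * 0.9306 * 92 / 885
= 19.0685 g

19.0685 g


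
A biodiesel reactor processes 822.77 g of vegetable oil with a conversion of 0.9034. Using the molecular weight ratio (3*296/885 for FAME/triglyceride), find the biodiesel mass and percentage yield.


m_FAME = oil * conv * (3 * 296 / 885) = oil * conv * (888/885)
= 822.77 * 0.9034 * 888 / 885
= 745.8100 g
Y = m_FAME / oil * 100 = conv * (888/885) * 100
= 0.9034 * 888 / 885 * 100
= 90.65%

745.8100 g FAME; Y = 90.65%


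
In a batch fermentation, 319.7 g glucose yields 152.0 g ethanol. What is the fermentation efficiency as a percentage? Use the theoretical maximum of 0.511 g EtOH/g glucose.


Fermentation efficiency = (actual / (0.511 * glucose)) * 100
= (152.0 / (0.511 * 319.7)) * 100
= 93.0422%

93.0422%


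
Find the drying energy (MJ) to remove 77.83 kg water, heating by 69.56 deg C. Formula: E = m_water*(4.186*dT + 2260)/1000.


E = m_water * (4.186 * dT + 2260) / 1000
= 77.83 * (4.186 * 69.56 + 2260) / 1000
= 198.5582 MJ

198.5582 MJ


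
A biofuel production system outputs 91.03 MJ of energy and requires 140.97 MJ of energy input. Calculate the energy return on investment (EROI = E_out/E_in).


EROI = E_out / E_in
= 91.03 / 140.97
= 0.6457

0.6457


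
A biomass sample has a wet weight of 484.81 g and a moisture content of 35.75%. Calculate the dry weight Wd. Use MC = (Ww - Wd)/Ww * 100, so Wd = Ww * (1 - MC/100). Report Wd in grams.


Wd = Ww * (1 - MC/100)
= 484.81 * (1 - 35.75/100)
= 311.4904 g

311.4904 g


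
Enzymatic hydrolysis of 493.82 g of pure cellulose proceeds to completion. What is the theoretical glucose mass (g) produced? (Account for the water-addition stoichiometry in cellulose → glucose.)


glucose = cellulose * 180/162
= 493.82 * 180/162
= 548.6889 g

548.6889 g


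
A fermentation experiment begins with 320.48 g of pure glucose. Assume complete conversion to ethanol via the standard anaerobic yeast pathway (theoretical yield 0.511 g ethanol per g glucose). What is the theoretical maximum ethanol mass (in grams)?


Theoretical ethanol yield: m_EtOH = 0.511 * m_glucose
m_EtOH = 0.511 * 320.48 = 163.7653 g

163.7653 g


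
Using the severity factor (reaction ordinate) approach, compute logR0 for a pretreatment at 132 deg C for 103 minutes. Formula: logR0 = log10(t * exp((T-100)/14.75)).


logR0 = log10(t * exp((T - 100) / 14.75))
= log10(103 * exp((132 - 100) / 14.75))
= 2.9550

2.9550


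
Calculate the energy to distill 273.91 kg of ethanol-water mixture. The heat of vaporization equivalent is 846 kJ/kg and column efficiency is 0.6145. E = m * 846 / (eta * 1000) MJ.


E = m * 846 / (eta * 1000)
= 273.91 * 846 / (0.6145 * 1000)
= 377.0999 MJ

377.0999 MJ


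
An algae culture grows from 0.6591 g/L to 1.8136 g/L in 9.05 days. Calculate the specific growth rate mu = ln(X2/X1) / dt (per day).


mu = ln(X2/X1) / dt
= ln(1.8136/0.6591) / 9.05
= 0.1118 per day

0.1118 per day


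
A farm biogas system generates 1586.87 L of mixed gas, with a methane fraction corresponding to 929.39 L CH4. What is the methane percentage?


CH4% = V_CH4 / V_total * 100
= 929.39 / 1586.87 * 100
= 58.5675%

58.5675%


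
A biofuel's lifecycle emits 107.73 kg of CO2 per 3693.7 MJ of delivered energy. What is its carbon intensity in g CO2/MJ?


CI = CO2 * 1000 / E
= 107.73 * 1000 / 3693.7
= 29.1659 g CO2/MJ

29.1659 g CO2/MJ


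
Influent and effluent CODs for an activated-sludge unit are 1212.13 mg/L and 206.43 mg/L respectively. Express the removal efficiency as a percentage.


eta = (COD_in - COD_out) / COD_in * 100
= (1212.13 - 206.43) / 1212.13 * 100
= 82.9696%

82.9696%


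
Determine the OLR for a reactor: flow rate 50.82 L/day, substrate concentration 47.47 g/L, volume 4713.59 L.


OLR = Q * S / V
= 50.82 * 47.47 / 4713.59
= 0.5118 g/L/day

0.5118 g/L/day


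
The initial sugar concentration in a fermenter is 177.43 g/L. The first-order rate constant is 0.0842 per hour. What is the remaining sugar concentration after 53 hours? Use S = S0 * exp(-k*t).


S = S0 * exp(-k * t)
S = 177.43 * exp(-0.0842 * 53)
S = 2.0462 g/L

2.0462 g/L


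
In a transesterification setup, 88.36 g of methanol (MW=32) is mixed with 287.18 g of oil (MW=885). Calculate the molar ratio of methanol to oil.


Molar ratio = n_MeOH / n_oil = (MeOH/32) / (oil/885) = (MeOH * 885) / (32 * oil)
= (88.36 * 885) / (32 * 287.18)
= 8.5093

8.5093


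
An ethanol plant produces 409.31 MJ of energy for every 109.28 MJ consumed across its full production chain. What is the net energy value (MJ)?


NEV = E_out - E_in
= 409.31 - 109.28
= 300.0300 MJ

300.0300 MJ


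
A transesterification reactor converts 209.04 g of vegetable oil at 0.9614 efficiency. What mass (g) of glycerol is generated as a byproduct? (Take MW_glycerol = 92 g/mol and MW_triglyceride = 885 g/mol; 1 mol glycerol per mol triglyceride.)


glycerol = oil * conv * (92/885)
= 209.04 * 0.9614 * 92 / 885
= 20.8919 g

20.8919 g


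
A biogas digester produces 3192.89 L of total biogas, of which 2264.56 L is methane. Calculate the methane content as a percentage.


CH4% = V_CH4 / V_total * 100
= 2264.56 / 3192.89 * 100
= 70.9251%

70.9251%


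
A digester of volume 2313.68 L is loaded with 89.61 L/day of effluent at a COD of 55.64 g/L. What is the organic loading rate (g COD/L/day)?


OLR = Q * S / V
= 89.61 * 55.64 / 2313.68
= 2.1550 g/L/day

2.1550 g/L/day
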